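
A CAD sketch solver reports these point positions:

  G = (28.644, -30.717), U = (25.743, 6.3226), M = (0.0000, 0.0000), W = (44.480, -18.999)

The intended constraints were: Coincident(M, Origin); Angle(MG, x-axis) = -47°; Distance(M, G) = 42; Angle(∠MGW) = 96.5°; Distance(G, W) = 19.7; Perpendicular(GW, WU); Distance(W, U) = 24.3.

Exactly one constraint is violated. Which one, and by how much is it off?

Distance(W, U) = 24.3 — off by 7.20.

M = (0.00, 0.00) ✓; MG at -47.00° ✓; |MG| = 42.00 ✓; ∠MGW = 96.50° ✓; |GW| = 19.70 ✓; ∠(GW, WU) = 90.00° ✓; |WU| = 31.50 ✗.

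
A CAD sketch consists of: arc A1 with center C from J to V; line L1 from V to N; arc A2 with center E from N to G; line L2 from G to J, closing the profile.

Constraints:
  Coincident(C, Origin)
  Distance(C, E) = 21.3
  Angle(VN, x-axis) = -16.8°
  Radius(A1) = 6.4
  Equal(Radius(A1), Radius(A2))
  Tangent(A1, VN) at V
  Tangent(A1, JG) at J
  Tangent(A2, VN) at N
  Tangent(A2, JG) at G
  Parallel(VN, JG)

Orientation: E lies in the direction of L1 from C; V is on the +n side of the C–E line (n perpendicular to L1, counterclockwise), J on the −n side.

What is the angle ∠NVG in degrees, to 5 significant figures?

31.003°

Tangency of A1 to both parallel lines with radius 6.4 puts V and J at C ± 6.4·n: V = (1.8498, 6.1268), J = (-1.8498, -6.1268). Equal radii place N and G the same way about E: N = E + 6.4·n = (22.241, -0.029532), G = E − 6.4·n = (18.541, -12.283). Then cos ∠NVG = VN·VG / (|VN||VG|), giving 31.003°.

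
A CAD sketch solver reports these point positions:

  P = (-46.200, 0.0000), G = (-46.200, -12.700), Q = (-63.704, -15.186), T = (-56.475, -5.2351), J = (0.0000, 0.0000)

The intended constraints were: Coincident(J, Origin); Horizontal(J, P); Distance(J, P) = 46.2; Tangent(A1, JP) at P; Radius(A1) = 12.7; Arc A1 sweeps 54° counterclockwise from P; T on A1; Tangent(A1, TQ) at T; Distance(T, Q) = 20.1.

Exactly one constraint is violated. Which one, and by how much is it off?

Distance(T, Q) = 20.1 — off by 7.80.

J = (0.00, 0.00) ✓; J.y = 0.00, P.y = 0.00 ✓; |JP| = 46.20 ✓; ∠(GP, PJ) = 90.00° ✓; |GP| = 12.70 ✓; bearing(G→T) − bearing(G→P) = 54.00° ✓; |GT| = 12.70 ✓; ∠(GT, TQ) = 90.00° ✓; |TQ| = 12.30 ✗.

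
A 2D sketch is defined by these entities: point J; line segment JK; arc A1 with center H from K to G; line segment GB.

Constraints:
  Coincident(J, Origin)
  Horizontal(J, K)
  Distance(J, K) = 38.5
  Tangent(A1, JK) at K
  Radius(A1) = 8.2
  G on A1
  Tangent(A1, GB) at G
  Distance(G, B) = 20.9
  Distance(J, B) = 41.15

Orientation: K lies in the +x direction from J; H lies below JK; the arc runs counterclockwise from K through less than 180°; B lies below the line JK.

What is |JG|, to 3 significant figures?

31.3

J is at the origin; JK is horizontal with |JK| = 38.5 and K on the +x side, so K = (38.5, 0.00). Since A1 is tangent to JK there, HK ⟂ JK, so H = K + (0, -8.2) = (38.5, -8.20). Since HG ⟂ GB (tangency), |HB| = √(8.2² + 20.9²) = 22.5 regardless of where G sits on A1. So B lies on both circle(J, 41.15) and circle(H, 22.5); the below-JK intersection is B = (29.4, -28.7). G is the foot of the tangent from B: G = (30.3, -7.86).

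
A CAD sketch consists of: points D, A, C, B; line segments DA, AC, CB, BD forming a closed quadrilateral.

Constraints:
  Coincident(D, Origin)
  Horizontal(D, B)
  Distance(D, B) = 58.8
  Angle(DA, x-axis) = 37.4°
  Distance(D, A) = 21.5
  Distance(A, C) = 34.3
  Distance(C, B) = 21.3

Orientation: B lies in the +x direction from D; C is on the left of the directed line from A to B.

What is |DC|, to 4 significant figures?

54.42

Checks: D = (0.00, 0.00) ✓; |AC| = 34.30 ✓; |CB| = 21.30 ✓.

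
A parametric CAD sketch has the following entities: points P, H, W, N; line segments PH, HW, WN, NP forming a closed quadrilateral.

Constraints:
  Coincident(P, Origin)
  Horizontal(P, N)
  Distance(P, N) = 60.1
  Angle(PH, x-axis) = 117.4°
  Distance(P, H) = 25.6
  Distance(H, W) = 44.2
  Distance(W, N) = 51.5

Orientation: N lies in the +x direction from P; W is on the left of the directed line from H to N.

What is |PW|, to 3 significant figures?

49.8

Checks: |HW| = 44.20 ✓; |WN| = 51.50 ✓.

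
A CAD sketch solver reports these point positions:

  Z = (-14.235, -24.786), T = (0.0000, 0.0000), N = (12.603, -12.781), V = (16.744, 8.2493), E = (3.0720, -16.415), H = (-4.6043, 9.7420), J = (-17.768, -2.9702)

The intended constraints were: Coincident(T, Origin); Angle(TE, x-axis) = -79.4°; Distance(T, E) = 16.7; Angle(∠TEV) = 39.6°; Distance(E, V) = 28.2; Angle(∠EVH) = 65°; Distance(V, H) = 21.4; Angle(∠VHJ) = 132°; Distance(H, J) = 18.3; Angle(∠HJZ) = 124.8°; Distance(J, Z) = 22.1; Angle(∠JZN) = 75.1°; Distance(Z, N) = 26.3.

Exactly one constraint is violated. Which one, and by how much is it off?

Distance(Z, N) = 26.3 — off by 3.10.

T = (0.00, 0.00) ✓; TE at -79.40° ✓; |TE| = 16.70 ✓; ∠TEV = 39.60° ✓; |EV| = 28.20 ✓; ∠EVH = 65.00° ✓; |VH| = 21.40 ✓; ∠VHJ = 132.0° ✓; |HJ| = 18.30 ✓; ∠HJZ = 124.8° ✓; |JZ| = 22.10 ✓; ∠JZN = 75.10° ✓; |ZN| = 29.40 ✗.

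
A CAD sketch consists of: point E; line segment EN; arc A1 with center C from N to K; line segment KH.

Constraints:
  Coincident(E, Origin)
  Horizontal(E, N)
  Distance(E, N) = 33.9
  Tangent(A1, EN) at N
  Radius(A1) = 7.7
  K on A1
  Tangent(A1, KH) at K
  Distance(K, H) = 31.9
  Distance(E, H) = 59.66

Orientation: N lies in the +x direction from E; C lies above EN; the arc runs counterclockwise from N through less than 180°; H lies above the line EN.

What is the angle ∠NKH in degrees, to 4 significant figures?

138.8°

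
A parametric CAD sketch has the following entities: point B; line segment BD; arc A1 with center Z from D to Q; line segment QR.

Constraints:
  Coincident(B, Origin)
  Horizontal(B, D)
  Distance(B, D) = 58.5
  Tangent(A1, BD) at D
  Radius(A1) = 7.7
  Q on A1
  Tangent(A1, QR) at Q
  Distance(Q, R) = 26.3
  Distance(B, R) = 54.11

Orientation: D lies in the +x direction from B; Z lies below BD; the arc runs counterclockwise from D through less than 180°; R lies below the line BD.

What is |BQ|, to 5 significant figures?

51.380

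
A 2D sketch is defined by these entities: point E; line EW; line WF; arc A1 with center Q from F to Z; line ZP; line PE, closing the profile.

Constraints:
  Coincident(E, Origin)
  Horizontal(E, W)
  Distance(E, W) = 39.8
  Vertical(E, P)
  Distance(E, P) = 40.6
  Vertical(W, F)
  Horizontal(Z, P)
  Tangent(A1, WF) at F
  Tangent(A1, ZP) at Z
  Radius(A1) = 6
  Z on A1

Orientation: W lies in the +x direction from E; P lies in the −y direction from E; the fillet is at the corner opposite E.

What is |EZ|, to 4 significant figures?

52.83

The virtual corner opposite E is at (39.80, -40.60). A1 meets WF tangentially, so QF is at right angles to WF and A1 meets ZP tangentially, so QZ is at right angles to ZP, with radius 6.0, so the center Q sits 6.0 in from both sides at Q = (33.80, -34.60). That places the tangent points at F = (39.80, -34.60) on WF and Z = (33.80, -40.60) on ZP. Then |EZ| = |Z − E| = 52.83.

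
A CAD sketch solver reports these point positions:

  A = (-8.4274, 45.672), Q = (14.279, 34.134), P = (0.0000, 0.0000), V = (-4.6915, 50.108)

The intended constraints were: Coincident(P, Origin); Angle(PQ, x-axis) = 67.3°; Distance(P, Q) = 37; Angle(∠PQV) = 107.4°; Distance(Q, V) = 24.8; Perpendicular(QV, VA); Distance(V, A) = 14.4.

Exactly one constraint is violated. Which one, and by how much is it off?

Distance(V, A) = 14.4 — off by 8.60.

P = (0.00, 0.00) ✓; PQ at 67.30° ✓; |PQ| = 37.00 ✓; ∠PQV = 107.4° ✓; |QV| = 24.80 ✓; ∠(QV, VA) = 90.00° ✓; |VA| = 5.800 ✗.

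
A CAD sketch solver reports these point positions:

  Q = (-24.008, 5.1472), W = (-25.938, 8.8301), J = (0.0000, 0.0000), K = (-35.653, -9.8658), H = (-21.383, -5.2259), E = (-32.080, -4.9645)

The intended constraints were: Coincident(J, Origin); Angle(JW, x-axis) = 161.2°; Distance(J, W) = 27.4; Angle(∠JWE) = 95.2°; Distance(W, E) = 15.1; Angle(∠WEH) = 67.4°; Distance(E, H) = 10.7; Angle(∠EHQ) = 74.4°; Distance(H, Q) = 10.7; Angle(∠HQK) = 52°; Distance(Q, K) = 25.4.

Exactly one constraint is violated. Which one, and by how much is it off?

Distance(Q, K) = 25.4 — off by 6.40.

J = (0.00, 0.00) ✓; JW at 161.2° ✓; |JW| = 27.40 ✓; ∠JWE = 95.20° ✓; |WE| = 15.10 ✓; ∠WEH = 67.40° ✓; |EH| = 10.70 ✓; ∠EHQ = 74.40° ✓; |HQ| = 10.70 ✓; ∠HQK = 52.00° ✓; |QK| = 19.00 ✗.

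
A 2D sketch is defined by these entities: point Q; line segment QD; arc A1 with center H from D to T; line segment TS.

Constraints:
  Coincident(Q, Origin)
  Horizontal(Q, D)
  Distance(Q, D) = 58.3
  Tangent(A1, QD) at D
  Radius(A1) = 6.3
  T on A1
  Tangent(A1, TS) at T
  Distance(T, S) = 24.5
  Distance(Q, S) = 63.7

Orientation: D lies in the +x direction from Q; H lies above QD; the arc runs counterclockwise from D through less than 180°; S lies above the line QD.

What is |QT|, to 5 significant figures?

64.750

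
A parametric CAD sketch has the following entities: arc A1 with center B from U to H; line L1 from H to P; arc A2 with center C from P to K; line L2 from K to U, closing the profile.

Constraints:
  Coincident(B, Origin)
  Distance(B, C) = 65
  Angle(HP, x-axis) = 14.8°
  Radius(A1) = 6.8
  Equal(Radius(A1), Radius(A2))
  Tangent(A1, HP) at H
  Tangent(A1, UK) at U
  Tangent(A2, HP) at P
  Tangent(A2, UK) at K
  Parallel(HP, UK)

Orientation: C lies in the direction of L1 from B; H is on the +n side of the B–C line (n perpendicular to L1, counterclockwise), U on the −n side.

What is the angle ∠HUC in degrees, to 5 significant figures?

84.028°

The slot axis is L1's direction at 14.8°, so u = (cos 14.8°, sin 14.8°) = (0.96682, 0.25545) and n = (−sin 14.8°, cos 14.8°) = (-0.25545, 0.96682). B is at the origin and C lies 65.0 along u from B, so C = 65.0·u = (62.844, 16.604). Tangency of A1 to both parallel lines with radius 6.8 puts H and U at B ± 6.8·n: H = (-1.7370, 6.5744), U = (1.7370, -6.5744). Then cos ∠HUC = UH·UC / (|UH||UC|), giving 84.028°.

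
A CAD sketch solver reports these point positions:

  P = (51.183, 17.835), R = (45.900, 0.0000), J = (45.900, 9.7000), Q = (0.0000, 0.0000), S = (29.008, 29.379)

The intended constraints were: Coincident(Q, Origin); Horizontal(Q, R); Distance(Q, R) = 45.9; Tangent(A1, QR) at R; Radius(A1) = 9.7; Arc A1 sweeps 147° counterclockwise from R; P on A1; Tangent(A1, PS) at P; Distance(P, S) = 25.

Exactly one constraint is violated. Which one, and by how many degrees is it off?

Tangent(A1, PS) at P — off by 5.50°.

Q = (0.00, 0.00) ✓; Q.y = 0.00, R.y = 0.00 ✓; |QR| = 45.90 ✓; ∠(JR, RQ) = 90.00° ✓; |JR| = 9.700 ✓; bearing(J→P) − bearing(J→R) = 147.0° ✓; |JP| = 9.700 ✓; ∠(JP, PS) = 84.50° ✗; |PS| = 25.00 ✓.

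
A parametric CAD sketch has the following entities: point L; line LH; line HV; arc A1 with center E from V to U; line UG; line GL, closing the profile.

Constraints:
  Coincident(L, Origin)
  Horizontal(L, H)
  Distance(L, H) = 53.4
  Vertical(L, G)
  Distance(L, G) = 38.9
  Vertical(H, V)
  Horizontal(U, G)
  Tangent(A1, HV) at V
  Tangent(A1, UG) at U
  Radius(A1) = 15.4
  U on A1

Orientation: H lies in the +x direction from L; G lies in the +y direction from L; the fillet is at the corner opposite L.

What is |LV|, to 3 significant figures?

58.3

L is at the origin; L and H share the same y with |LH| = 53.4 and H on the +x side, so H = (53.4, 0.00). L and G share the same x with |LG| = 38.9 and G on the +y side, so G = (0.00, 38.9). The virtual corner opposite L is at (53.4, 38.9). A1 meets HV tangentially, so EV is at right angles to HV and tangency of A1 to UG means the radius EU is perpendicular to UG, with radius 15.4, so the center E sits 15.4 in from both sides at E = (38.0, 23.5). That places the tangent points at V = (53.4, 23.5) on HV and U = (38.0, 38.9) on UG. Then |LV| = |V − L| = 58.3.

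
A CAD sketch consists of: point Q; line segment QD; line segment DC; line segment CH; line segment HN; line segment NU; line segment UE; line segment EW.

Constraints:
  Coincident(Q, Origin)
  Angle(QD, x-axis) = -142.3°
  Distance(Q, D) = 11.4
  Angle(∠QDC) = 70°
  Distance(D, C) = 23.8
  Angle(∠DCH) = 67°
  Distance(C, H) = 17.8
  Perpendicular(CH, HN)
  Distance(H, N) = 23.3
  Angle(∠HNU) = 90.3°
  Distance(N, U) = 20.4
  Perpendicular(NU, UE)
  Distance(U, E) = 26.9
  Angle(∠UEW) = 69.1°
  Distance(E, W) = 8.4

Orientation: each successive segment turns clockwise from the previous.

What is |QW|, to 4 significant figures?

19.28

Q is at the origin; QD runs at -142.3° with length 11.4, so D = (-9.020, -6.971). ∠QDC = 70.0° gives DC at 107.7° from the x-axis; with |DC| = 23.8, C = (-16.26, 15.70). ∠DCH = 67.0° gives CH at -5.300° from the x-axis; with |CH| = 17.8, H = (1.468, 14.06). The perpendicularity gives HN at right angles to CH, so HN runs at -95.30°; with |HN| = 23.3, N = (-0.6843, -9.143). ∠HNU = 90.3° gives NU at 175.0° from the x-axis; with |NU| = 20.4, U = (-21.01, -7.365). NU is perpendicular to UE, so UE runs at 85.00°; with |UE| = 26.9, E = (-18.66, 19.43). ∠UEW = 69.1° gives EW at -25.90° from the x-axis; with |EW| = 8.4, W = (-11.11, 15.76). Then |QW| = |W − Q| = 19.28.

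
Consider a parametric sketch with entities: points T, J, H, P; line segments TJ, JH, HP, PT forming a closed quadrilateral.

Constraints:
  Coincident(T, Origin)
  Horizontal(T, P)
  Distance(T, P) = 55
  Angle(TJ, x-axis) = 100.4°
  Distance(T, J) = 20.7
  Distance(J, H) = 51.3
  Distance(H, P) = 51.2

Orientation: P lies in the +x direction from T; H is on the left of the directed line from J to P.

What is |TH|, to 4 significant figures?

62.39

T is at the origin; T and P share the same y with |TP| = 55.0 and P in +x, so P = (55.0, 0). TJ runs at 100.4° with |TJ| = 20.7, so J = (-3.737, 20.36). H is determined by |JH| = 51.3 and |HP| = 51.2 together: it lies at the intersection of circle(J, 51.3) and circle(P, 51.2). With |JP| = 62.17, the foot of the radical line on JP is 31.17 from J and the perpendicular offset is √(51.3² − 31.17²) = 40.75. Taking the left-of-JP solution: H = (39.06, 48.65).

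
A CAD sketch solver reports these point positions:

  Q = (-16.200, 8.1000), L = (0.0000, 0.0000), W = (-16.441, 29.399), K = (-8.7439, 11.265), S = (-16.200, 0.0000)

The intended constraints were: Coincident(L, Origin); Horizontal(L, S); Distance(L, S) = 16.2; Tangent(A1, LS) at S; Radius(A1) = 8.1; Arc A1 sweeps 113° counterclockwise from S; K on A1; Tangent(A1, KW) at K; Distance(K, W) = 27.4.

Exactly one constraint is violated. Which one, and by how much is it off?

Distance(K, W) = 27.4 — off by 7.70.

L = (0.00, 0.00) ✓; L.y = 0.00, S.y = 0.00 ✓; |LS| = 16.20 ✓; ∠(QS, SL) = 90.00° ✓; |QS| = 8.100 ✓; bearing(Q→K) − bearing(Q→S) = 113.0° ✓; |QK| = 8.100 ✓; ∠(QK, KW) = 90.00° ✓; |KW| = 19.70 ✗.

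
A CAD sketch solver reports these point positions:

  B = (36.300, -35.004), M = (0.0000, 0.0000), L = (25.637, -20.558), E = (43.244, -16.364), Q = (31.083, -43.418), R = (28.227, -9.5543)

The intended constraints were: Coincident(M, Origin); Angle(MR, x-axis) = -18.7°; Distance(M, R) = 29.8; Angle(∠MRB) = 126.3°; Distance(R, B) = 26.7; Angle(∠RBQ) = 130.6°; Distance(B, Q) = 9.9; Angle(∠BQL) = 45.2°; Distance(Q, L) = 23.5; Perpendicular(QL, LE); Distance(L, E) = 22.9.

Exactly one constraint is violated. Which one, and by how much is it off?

Distance(L, E) = 22.9 — off by 4.80.

M = (0.00, 0.00) ✓; MR at -18.70° ✓; |MR| = 29.80 ✓; ∠MRB = 126.3° ✓; |RB| = 26.70 ✓; ∠RBQ = 130.6° ✓; |BQ| = 9.900 ✓; ∠BQL = 45.20° ✓; |QL| = 23.50 ✓; ∠(QL, LE) = 90.00° ✓; |LE| = 18.10 ✗.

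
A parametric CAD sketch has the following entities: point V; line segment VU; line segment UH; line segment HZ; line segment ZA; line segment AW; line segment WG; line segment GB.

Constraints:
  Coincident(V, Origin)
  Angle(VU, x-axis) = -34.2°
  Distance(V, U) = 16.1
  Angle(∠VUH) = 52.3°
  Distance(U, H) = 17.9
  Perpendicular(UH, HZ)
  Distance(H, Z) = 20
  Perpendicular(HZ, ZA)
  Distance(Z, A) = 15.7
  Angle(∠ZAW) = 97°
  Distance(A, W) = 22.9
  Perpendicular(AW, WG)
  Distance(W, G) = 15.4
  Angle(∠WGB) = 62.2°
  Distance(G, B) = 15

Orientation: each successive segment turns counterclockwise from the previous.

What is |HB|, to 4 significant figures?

12.71

V is at the origin; VU runs at -34.2° with length 16.1, so U = (13.32, -9.050). ∠VUH = 52.3° gives UH at 93.50° from the x-axis; with |UH| = 17.9, H = (12.22, 8.817). UH ⟂ HZ, so HZ runs at -176.5°; with |HZ| = 20.0, Z = (-7.739, 7.596). The perpendicularity gives ZA at right angles to HZ, so ZA runs at -86.50°; with |ZA| = 15.7, A = (-6.781, -8.075). ∠ZAW = 97.0° gives AW at -3.500° from the x-axis; with |AW| = 22.9, W = (16.08, -9.473). The perpendicularity gives WG at right angles to AW, so WG runs at 86.50°; with |WG| = 15.4, G = (17.02, 5.899). ∠WGB = 62.2° gives GB at -155.7° from the x-axis; with |GB| = 15.0, B = (3.345, -0.2741). Then |HB| = |B − H| = 12.71.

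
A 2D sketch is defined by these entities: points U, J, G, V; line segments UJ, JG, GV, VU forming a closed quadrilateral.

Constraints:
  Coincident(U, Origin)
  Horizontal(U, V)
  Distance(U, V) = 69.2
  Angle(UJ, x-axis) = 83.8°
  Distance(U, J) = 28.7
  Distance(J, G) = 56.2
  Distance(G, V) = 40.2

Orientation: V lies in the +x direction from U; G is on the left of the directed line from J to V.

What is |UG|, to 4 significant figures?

70.04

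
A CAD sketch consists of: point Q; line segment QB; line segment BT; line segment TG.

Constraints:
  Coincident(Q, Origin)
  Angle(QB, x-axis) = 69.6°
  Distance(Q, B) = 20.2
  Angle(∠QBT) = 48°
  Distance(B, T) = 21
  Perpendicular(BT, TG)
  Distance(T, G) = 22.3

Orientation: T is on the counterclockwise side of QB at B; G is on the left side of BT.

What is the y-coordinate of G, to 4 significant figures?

-9.532

Q is at the origin; QB runs at 69.6° with length 20.2, so B = 20.2·(cos 69.6°, sin 69.6°) = (7.041, 18.93). ∠QBT = 48.0°, so BT runs at 69.6° + (180° − 48.0°) = 201.6° from the x-axis; with |BT| = 21.0, T = B + 21.0·(cos 201.6°, sin 201.6°) = (-12.48, 11.20). BT ⟂ TG; with |TG| = 22.3 on the left of BT, G = T + 22.3·(0.3681, -0.9298) = (-4.275, -9.532). So G.y = -9.532.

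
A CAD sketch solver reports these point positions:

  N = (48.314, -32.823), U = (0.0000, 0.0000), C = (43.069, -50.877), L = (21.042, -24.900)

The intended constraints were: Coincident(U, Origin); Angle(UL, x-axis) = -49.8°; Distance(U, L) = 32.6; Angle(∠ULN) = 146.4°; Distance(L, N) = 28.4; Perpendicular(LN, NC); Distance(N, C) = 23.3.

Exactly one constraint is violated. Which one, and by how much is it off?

Distance(N, C) = 23.3 — off by 4.50.

U = (0.00, 0.00) ✓; UL at -49.80° ✓; |UL| = 32.60 ✓; ∠ULN = 146.4° ✓; |LN| = 28.40 ✓; ∠(LN, NC) = 90.00° ✓; |NC| = 18.80 ✗.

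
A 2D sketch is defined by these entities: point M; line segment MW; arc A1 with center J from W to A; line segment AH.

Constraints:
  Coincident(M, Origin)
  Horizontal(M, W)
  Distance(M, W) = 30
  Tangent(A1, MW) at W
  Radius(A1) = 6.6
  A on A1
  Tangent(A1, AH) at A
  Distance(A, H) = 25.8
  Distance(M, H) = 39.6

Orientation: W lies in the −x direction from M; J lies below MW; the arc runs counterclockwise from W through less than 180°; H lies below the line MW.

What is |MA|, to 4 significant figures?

37.07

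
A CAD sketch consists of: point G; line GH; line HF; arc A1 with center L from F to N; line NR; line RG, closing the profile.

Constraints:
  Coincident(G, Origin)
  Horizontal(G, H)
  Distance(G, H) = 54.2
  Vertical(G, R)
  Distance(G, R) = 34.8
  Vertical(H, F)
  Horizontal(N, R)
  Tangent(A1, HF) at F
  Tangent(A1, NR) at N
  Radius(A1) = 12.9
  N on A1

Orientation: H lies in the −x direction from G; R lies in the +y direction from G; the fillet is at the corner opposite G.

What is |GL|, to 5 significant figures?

46.747

G is at the origin; G and H share the same y with |GH| = 54.2 and H on the −x side, so H = (-54.200, 0.0000). GR is vertical with |GR| = 34.8 and R on the +y side, so R = (0.0000, 34.800). The virtual corner opposite G is at (-54.200, 34.800). Tangency of A1 to HF means the radius LF is perpendicular to HF and the tangent condition forces LN to be normal to NR, with radius 12.9, so the center L sits 12.9 in from both sides at L = (-41.300, 21.900). Then |GL| = |L − G| = 46.747.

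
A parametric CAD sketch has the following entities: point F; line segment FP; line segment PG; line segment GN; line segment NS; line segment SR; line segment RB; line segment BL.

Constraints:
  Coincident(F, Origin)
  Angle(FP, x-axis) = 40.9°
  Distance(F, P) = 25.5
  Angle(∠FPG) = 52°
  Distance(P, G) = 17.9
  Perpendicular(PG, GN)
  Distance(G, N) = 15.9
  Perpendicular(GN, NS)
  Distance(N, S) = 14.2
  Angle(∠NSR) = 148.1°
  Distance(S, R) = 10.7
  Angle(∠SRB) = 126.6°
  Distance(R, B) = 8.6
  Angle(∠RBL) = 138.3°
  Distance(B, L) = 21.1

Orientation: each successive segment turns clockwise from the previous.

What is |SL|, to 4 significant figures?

31.21

F is at the origin; FP runs at 40.9° with length 25.5, so P = (19.27, 16.70). ∠FPG = 52.0° gives PG at -87.10° from the x-axis; with |PG| = 17.9, G = (20.18, -1.181). The perpendicularity gives GN at right angles to PG, so GN runs at -177.1°; with |GN| = 15.9, N = (4.300, -1.986). The perpendicularity gives NS at right angles to GN, so NS runs at 92.90°; with |NS| = 14.2, S = (3.582, 12.20). ∠NSR = 148.1° gives SR at 61.00° from the x-axis; with |SR| = 10.7, R = (8.769, 21.55). ∠SRB = 126.6° gives RB at 7.600° from the x-axis; with |RB| = 8.6, B = (17.29, 22.69). ∠RBL = 138.3° gives BL at -34.10° from the x-axis; with |BL| = 21.1, L = (34.77, 10.86). Then |SL| = |L − S| = 31.21.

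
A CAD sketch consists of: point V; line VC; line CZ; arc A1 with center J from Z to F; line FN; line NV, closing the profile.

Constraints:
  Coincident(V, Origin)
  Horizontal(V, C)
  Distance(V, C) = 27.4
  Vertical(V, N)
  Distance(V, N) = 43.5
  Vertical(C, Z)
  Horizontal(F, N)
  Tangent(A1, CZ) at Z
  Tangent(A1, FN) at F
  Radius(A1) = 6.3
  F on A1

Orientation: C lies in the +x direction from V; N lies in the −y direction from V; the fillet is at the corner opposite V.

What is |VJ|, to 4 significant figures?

42.77

VN is vertical with |VN| = 43.5 and N on the −y side, so N = (0.000, -43.50). The virtual corner opposite V is at (27.40, -43.50). The tangent condition forces JZ to be normal to CZ and tangency of A1 to FN means the radius JF is perpendicular to FN, with radius 6.3, so the center J sits 6.3 in from both sides at J = (21.10, -37.20). Then |VJ| = |J − V| = 42.77.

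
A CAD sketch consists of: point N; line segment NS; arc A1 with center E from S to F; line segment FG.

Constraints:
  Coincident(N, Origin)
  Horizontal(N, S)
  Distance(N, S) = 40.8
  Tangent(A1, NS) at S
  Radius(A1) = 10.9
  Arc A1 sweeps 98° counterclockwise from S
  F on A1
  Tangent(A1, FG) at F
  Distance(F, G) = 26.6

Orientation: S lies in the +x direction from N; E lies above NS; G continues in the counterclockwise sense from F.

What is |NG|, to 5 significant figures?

61.610

On A1, S sits at bearing -90° from E; a 98° counterclockwise sweep puts F at bearing 8°, so F = E + 10.9·(cos 8°, sin 8°) = (51.594, 12.417). Tangency of A1 to FG means the radius EF is perpendicular to FG, so FG runs along (−sin 8°, cos 8°); with |FG| = 26.6, G = (47.892, 38.758). Then |NG| = |G − N| = 61.610.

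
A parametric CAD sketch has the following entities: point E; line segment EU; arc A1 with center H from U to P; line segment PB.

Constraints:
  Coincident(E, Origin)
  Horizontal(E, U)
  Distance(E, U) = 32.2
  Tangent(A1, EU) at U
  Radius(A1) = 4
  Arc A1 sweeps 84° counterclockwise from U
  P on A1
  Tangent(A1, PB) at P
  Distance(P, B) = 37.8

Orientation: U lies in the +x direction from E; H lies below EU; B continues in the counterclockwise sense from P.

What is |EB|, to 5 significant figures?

47.796

E is at the origin; E and U share the same y with |EU| = 32.2 and U on the +x side, so U = (32.200, 0.0000). The tangent condition forces HU to be normal to EU, so H = U + (0, -4) = (32.200, -4.0000). On A1, U sits at bearing 90° from H; an 84° counterclockwise sweep puts P at bearing 174°, so P = H + 4.0·(cos 174°, sin 174°) = (28.222, -3.5819). A1 meets PB tangentially, so HP is at right angles to PB, so PB runs along (−sin 174°, cos 174°); with |PB| = 37.8, B = (24.271, -41.175). Then |EB| = |B − E| = 47.796.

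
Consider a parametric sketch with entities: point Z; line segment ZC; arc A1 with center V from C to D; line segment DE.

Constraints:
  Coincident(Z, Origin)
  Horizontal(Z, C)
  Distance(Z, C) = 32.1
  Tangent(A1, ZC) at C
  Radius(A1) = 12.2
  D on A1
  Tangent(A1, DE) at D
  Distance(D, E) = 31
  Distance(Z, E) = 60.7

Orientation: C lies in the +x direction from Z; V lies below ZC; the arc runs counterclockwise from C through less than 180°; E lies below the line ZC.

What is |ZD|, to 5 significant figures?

29.955

Z is at the origin; ZC is horizontal with |ZC| = 32.1 and C on the +x side, so C = (32.100, 0.0000). Tangency of A1 to ZC means the radius VC is perpendicular to ZC, so V = C + (0, -12.2) = (32.100, -12.200). Since VD ⟂ DE (tangency), |VE| = √(12.2² + 31.0²) = 33.314 regardless of where D sits on A1. So E lies on both circle(Z, 60.7) and circle(V, 33.314); the below-ZC intersection is E = (41.712, -44.097). D is the foot of the tangent from E: D = (22.519, -19.753).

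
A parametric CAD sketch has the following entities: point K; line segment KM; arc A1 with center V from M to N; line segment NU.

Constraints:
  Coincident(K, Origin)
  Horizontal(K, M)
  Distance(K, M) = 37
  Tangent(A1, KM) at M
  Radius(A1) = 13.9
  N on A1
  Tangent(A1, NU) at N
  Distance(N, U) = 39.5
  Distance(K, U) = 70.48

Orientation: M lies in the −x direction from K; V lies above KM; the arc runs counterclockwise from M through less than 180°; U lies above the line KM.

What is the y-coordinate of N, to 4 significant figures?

20.58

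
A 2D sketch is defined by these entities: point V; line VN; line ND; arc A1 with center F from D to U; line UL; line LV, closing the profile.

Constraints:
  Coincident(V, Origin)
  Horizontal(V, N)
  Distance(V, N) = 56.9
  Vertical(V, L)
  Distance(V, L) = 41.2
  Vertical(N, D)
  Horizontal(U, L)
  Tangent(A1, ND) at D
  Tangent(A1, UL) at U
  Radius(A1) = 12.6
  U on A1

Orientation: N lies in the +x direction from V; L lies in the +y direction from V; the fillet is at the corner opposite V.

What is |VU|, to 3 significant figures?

60.5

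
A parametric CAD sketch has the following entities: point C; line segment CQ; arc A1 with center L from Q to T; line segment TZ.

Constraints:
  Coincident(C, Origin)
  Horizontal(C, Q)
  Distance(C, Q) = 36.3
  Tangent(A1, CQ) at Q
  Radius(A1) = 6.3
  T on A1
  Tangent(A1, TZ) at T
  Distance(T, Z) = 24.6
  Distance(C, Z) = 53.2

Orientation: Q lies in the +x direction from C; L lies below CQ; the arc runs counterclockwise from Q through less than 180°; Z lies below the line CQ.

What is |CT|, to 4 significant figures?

32.32

Checks: ∠(LQ, QC) = 90.00° ✓; |LT| = 6.300 ✓; ∠(LT, TZ) = 90.00° ✓; |TZ| = 24.60 ✓; |CZ| = 53.20 ✓.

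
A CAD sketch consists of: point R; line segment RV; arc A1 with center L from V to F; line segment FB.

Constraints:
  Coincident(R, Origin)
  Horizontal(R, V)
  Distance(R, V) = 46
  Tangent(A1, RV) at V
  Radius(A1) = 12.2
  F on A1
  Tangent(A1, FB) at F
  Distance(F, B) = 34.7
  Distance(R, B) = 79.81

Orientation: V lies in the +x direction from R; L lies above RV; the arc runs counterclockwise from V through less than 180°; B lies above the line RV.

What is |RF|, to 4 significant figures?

58.25

R is at the origin; RV is horizontal with |RV| = 46.0 and V on the +x side, so V = (46.00, 0.000). A1 meets RV tangentially, so LV is at right angles to RV, so L = V + (0, 12.2) = (46.00, 12.20). Since LF ⟂ FB (tangency), |LB| = √(12.2² + 34.7²) = 36.78 regardless of where F sits on A1. So B lies on both circle(R, 79.81) and circle(L, 36.78); the above-RV intersection is B = (68.12, 41.59). F is the foot of the tangent from B: F = (57.63, 8.513).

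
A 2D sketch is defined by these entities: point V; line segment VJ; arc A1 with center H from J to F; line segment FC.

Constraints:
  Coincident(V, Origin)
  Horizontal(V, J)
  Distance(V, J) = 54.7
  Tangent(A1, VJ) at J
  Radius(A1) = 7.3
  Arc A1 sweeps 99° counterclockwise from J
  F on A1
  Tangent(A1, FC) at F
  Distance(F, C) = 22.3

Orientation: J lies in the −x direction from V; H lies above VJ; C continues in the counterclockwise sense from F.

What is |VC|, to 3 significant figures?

59.4

On A1, J sits at bearing -90° from H; a 99° counterclockwise sweep puts F at bearing 9°, so F = H + 7.3·(cos 9°, sin 9°) = (-47.5, 8.44). Tangency of A1 to FC means the radius HF is perpendicular to FC, so FC runs along (−sin 9°, cos 9°); with |FC| = 22.3, C = (-51.0, 30.5). Then |VC| = |C − V| = 59.4.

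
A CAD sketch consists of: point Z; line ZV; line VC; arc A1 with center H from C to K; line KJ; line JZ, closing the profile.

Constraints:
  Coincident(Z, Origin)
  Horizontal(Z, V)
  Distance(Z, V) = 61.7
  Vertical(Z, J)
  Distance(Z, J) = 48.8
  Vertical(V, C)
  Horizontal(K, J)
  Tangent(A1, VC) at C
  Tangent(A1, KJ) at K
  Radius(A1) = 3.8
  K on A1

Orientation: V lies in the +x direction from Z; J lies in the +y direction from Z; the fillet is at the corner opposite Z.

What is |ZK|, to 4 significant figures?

75.72

The virtual corner opposite Z is at (61.70, 48.80). Since A1 is tangent to VC there, HC ⟂ VC and the tangent condition forces HK to be normal to KJ, with radius 3.8, so the center H sits 3.8 in from both sides at H = (57.90, 45.00). That places the tangent points at C = (61.70, 45.00) on VC and K = (57.90, 48.80) on KJ. Then |ZK| = |K − Z| = 75.72.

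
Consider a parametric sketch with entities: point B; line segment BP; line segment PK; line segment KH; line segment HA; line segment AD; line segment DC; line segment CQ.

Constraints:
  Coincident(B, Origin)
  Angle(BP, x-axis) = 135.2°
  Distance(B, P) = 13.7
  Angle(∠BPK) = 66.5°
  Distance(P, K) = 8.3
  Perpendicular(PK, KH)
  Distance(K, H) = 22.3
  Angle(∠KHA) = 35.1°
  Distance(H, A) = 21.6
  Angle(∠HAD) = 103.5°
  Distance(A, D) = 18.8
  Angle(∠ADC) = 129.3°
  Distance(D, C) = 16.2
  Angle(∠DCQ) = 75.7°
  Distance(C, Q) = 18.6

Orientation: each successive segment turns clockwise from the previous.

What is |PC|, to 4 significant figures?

26.06

∠HAD = 103.5° gives AD at 70.30° from the x-axis; with |AD| = 18.8, D = (-5.501, 21.53). ∠ADC = 129.3° gives DC at 19.60° from the x-axis; with |DC| = 16.2, C = (9.761, 26.96). Then |PC| = |C − P| = 26.06.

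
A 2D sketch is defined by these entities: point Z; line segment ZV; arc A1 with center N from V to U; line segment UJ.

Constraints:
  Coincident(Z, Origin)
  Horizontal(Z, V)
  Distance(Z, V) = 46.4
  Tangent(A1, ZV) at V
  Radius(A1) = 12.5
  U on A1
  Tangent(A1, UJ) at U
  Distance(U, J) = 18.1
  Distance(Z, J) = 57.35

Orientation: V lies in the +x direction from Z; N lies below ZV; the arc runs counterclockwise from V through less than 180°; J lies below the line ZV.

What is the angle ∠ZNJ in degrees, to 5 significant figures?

103.57°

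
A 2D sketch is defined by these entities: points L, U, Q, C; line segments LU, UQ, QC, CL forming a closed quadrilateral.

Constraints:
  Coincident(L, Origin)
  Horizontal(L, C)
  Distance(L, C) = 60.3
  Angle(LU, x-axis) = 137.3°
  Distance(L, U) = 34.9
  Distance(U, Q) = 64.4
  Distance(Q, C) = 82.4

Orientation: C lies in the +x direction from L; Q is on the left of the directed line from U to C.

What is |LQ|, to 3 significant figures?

73.1

L is at the origin; L and C share the same y with |LC| = 60.3 and C in +x, so C = (60.3, 0). LU runs at 137.3° with |LU| = 34.9, so U = (-25.6, 23.7). Q is determined by |UQ| = 64.4 and |QC| = 82.4 together: it lies at the intersection of circle(U, 64.4) and circle(C, 82.4). With |UC| = 89.1, the foot of the radical line on UC is 29.8 from U and the perpendicular offset is √(64.4² − 29.8²) = 57.1. Taking the left-of-UC solution: Q = (18.2, 70.8).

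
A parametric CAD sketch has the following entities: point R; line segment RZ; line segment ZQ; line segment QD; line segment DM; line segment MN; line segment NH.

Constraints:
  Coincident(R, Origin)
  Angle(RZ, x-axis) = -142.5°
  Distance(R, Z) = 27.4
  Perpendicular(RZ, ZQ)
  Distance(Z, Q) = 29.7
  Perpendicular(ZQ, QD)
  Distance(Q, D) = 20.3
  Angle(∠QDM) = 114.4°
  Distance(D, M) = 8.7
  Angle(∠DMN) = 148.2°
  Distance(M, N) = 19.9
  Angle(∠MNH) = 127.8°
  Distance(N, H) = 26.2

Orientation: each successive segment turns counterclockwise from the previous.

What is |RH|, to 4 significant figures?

30.78

∠DMN = 148.2° gives MN at 134.9° from the x-axis; with |MN| = 19.9, N = (-3.571, -5.315). ∠MNH = 127.8° gives NH at -172.9° from the x-axis; with |NH| = 26.2, H = (-29.57, -8.554). Then |RH| = |H − R| = 30.78.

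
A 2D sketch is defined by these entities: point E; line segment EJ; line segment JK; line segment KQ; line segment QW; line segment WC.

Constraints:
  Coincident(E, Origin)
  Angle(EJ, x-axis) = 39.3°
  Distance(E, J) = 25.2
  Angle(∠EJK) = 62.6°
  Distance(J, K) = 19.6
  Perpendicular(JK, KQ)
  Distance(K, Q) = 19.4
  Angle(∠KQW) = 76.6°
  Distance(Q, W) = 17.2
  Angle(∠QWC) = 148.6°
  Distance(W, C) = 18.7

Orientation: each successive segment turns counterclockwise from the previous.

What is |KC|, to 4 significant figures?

30.08

E is at the origin; EJ runs at 39.3° with length 25.2, so J = (19.50, 15.96). ∠EJK = 62.6° gives JK at 156.7° from the x-axis; with |JK| = 19.6, K = (1.499, 23.71). The perpendicularity gives KQ at right angles to JK, so KQ runs at -113.3°; with |KQ| = 19.4, Q = (-6.174, 5.896). ∠KQW = 76.6° gives QW at -9.900° from the x-axis; with |QW| = 17.2, W = (10.77, 2.939). ∠QWC = 148.6° gives WC at 21.50° from the x-axis; with |WC| = 18.7, C = (28.17, 9.792). Then |KC| = |C − K| = 30.08.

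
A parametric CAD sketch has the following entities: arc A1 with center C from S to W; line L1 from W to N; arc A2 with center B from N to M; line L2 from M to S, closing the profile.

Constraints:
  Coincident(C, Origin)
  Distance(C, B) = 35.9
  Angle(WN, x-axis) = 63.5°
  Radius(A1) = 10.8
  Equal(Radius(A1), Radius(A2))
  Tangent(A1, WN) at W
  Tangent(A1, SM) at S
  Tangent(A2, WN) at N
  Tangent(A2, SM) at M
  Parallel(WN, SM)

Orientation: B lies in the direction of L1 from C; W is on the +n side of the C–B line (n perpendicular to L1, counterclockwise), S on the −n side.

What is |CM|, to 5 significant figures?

37.489

The slot axis is L1's direction at 63.5°, so u = (cos 63.5°, sin 63.5°) = (0.44620, 0.89493) and n = (−sin 63.5°, cos 63.5°) = (-0.89493, 0.44620). C is at the origin and B lies 35.9 along u from C, so B = 35.9·u = (16.019, 32.128). Tangency of A1 to both parallel lines with radius 10.8 puts W and S at C ± 10.8·n: W = (-9.6653, 4.8189), S = (9.6653, -4.8189). Equal radii place N and M the same way about B: N = B + 10.8·n = (6.3532, 36.947), M = B − 10.8·n = (25.684, 27.309). Then |CM| = |M − C| = 37.489.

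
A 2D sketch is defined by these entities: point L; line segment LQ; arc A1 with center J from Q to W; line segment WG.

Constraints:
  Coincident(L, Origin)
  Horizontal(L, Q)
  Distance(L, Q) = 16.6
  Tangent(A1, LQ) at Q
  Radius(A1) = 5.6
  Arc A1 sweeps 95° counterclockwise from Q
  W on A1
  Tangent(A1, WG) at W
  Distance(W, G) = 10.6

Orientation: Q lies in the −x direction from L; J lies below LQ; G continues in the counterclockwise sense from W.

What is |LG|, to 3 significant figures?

27.0

L is at the origin; L and Q share the same y with |LQ| = 16.6 and Q on the −x side, so Q = (-16.6, 0.00). A1 meets LQ tangentially, so JQ is at right angles to LQ, so J = Q + (0, -5.6) = (-16.6, -5.60). On A1, Q sits at bearing 90° from J; a 95° counterclockwise sweep puts W at bearing 185°, so W = J + 5.6·(cos 185°, sin 185°) = (-22.2, -6.09). Tangency of A1 to WG means the radius JW is perpendicular to WG, so WG runs along (−sin 185°, cos 185°); with |WG| = 10.6, G = (-21.3, -16.6). Then |LG| = |G − L| = 27.0.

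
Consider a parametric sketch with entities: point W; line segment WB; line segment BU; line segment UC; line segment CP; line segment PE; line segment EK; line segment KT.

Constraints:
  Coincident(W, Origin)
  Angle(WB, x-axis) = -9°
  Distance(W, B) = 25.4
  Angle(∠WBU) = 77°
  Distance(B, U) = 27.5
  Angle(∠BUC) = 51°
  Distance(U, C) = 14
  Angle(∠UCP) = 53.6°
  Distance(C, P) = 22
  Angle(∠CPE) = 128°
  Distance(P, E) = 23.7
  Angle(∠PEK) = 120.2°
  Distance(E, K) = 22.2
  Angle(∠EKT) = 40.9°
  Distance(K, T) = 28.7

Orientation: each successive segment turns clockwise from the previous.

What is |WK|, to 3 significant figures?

67.4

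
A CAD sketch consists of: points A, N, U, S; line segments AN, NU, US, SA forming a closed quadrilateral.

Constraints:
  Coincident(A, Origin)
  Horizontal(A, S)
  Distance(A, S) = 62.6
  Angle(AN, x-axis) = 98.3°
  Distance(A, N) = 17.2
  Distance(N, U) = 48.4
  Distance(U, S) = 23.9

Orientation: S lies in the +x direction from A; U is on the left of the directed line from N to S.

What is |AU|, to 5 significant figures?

49.003

Checks: |NU| = 48.40 ✓; |US| = 23.90 ✓.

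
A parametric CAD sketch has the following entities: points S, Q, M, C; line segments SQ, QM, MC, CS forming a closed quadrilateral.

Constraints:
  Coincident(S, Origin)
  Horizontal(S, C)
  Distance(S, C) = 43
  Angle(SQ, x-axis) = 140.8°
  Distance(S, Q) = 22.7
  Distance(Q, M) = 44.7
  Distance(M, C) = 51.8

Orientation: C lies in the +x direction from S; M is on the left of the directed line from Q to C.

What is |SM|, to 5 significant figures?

46.820

Checks: |QM| = 44.70 ✓; |MC| = 51.80 ✓.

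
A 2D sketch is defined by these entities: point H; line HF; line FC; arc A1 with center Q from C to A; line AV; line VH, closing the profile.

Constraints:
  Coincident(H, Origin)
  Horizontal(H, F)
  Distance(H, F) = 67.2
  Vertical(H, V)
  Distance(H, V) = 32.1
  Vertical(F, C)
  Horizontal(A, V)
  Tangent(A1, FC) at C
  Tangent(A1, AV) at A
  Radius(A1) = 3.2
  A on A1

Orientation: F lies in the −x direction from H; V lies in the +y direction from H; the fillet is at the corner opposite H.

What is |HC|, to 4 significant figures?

73.15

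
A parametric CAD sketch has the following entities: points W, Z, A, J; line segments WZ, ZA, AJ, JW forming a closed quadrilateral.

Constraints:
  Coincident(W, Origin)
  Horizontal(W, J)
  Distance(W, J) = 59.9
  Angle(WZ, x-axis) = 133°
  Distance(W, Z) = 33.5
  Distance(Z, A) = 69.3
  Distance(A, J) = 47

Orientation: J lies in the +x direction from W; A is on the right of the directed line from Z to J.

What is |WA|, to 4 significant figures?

35.86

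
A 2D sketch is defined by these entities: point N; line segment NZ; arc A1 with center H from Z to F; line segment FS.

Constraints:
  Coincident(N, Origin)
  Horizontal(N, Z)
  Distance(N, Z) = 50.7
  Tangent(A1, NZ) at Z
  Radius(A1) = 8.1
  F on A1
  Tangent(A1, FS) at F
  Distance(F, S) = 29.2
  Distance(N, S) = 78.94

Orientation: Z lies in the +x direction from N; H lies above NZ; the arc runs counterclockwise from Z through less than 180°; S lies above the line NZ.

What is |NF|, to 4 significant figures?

57.46

N is at the origin; N and Z share the same y with |NZ| = 50.7 and Z on the +x side, so Z = (50.70, 0.000). Tangency of A1 to NZ means the radius HZ is perpendicular to NZ, so H = Z + (0, 8.1) = (50.70, 8.100). Since HF ⟂ FS (tangency), |HS| = √(8.1² + 29.2²) = 30.30 regardless of where F sits on A1. So S lies on both circle(N, 78.94) and circle(H, 30.30); the above-NZ intersection is S = (74.01, 27.46). F is the foot of the tangent from S: F = (57.35, 3.480).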